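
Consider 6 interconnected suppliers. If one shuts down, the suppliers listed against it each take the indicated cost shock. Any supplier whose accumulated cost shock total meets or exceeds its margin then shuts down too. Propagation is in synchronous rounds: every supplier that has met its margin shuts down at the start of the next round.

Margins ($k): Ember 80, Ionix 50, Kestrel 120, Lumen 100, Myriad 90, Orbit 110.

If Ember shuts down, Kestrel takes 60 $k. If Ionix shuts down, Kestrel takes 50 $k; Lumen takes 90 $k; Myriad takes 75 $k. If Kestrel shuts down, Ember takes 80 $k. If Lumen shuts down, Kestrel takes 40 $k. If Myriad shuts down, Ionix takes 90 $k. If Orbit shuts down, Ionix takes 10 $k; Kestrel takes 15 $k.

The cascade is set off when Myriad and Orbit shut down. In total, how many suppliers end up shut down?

Round 1 — Myriad, Orbit shut down (initial).
  Ionix: +90+10 → 100 ≥ 50
  Kestrel: +15 → 15 < 120
Round 2 — Ionix shuts down.
  Kestrel: +50 → 65 < 120
  Lumen: +90 → 90 < 100
No further shutdowns.

3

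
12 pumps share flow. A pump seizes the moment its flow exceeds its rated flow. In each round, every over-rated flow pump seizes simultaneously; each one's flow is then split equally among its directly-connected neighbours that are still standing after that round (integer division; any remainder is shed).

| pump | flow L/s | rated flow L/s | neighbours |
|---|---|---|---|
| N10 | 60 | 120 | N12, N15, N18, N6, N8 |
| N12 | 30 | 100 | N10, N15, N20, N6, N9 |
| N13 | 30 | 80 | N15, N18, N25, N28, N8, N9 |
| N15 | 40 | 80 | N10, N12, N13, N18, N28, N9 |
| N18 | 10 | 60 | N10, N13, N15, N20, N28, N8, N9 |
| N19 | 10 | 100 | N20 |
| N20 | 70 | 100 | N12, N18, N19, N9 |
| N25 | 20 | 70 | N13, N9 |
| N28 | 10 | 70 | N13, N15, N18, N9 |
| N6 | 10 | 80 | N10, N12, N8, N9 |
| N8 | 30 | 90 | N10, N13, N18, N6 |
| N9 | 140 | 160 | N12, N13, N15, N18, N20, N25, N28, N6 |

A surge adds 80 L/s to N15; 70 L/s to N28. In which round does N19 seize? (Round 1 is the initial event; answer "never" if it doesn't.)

Round 1 — N15 at 120 > 80; N28 at 80 > 70. N15, N28 seize.
  N15 sheds 120 L/s to N10, N12, N13, N18, N9: 24 each.
    N10: 60+24 = 84 ≤ 120
    N12: 30+24 = 54 ≤ 100
    N13: 30+24 = 54 ≤ 80
    N18: 10+24 = 34 ≤ 60
    N9: 140+24 = 164 > 160
  N28 sheds 80 L/s to N13, N18, N9: 26 each (2 lost).
    N13: 54+26 = 80 ≤ 80
    N18: 34+26 = 60 ≤ 60
    N9: 164+26 = 190 > 160
Round 2 — N9 seizes.
  N9 sheds 190 L/s to N12, N13, N18, N20, N25, N6: 31 each (4 lost).
    N12: 54+31 = 85 ≤ 100
    N13: 80+31 = 111 > 80
    N18: 60+31 = 91 > 60
    N20: 70+31 = 101 > 100
    N25: 20+31 = 51 ≤ 70
    N6: 10+31 = 41 ≤ 80
Round 3 — N13, N18, N20 seize.
  N13 sheds 111 L/s to N25, N8: 55 each (1 lost).
    N25: 51+55 = 106 > 70
    N8: 30+55 = 85 ≤ 90
  N18 sheds 91 L/s to N10, N8: 45 each (1 lost).
    N10: 84+45 = 129 > 120
    N8: 85+45 = 130 > 90
  N20 sheds 101 L/s to N12, N19: 50 each (1 lost).
    N12: 85+50 = 135 > 100
    N19: 10+50 = 60 ≤ 100
Round 4 — N10, N12, N25, N8 seize.
  N10 sheds 129 L/s to N6: 129 each.
    N6: 41+129 = 170 > 80
  N12 sheds 135 L/s to N6: 135 each.
    N6: 170+135 = 305 > 80
  N25 sheds 106 L/s: no online neighbours, lost.
  N8 sheds 130 L/s to N6: 130 each.
    N6: 305+130 = 435 > 80
Round 5 — N6 seizes.
  N6 sheds 435 L/s: no online neighbours, lost.
No further seizures.

never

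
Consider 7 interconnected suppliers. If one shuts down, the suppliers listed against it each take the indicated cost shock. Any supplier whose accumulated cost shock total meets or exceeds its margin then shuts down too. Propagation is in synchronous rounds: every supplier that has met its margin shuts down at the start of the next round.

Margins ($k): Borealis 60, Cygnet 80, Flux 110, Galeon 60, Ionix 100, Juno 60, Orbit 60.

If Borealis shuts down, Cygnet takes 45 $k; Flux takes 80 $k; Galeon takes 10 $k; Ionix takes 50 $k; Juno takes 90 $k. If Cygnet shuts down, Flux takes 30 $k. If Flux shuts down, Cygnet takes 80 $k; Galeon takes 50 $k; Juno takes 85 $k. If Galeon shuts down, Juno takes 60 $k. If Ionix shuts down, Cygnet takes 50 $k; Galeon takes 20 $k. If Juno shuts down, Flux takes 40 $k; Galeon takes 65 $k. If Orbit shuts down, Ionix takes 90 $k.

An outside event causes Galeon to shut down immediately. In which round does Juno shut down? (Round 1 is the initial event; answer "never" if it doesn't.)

2

Round 1 — Galeon shuts down (initial).
  Juno: +60 → 60 ≥ 60
Round 2 — Juno shuts down.
  Flux: +40 → 40 < 110
No further shutdowns.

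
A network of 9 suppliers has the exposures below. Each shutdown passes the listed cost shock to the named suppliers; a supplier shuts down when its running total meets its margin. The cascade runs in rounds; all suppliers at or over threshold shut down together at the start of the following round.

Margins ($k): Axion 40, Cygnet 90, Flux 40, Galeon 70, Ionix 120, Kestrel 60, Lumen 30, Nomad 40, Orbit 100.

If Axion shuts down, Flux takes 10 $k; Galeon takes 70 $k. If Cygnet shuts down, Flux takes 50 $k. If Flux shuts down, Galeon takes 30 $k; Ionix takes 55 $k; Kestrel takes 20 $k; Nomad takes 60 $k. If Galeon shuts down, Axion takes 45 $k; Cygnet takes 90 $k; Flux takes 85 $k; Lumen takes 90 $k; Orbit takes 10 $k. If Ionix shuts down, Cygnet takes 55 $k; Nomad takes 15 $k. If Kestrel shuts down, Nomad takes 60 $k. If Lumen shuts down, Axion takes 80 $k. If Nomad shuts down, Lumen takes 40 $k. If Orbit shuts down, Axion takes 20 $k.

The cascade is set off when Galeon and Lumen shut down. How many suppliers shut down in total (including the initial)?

Round 1 — Galeon, Lumen shut down (initial).
  Axion: +45+80 → 125 ≥ 40
  Cygnet: +90 → 90 ≥ 90
  Flux: +85 → 85 ≥ 40
  Orbit: +10 → 10 < 100
Round 2 — Axion, Cygnet, Flux shut down.
  Ionix: +55 → 55 < 120
  Kestrel: +20 → 20 < 60
  Nomad: +60 → 60 ≥ 40
Round 3 — Nomad shuts down.
No further shutdowns.

6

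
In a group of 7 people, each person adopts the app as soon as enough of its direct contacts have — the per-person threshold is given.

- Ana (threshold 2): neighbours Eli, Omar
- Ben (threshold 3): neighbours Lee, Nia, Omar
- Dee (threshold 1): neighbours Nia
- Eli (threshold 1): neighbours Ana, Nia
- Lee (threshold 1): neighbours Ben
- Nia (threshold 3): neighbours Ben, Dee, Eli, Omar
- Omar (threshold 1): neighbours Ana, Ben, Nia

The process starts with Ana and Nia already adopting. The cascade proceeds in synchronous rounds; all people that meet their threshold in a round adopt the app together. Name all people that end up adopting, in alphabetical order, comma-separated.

Round 1 — Ana, Nia adopt the app (initial).
Round 2 — checking thresholds:
  Ben: 1 of 3 neighbours < 3, holds.
  Dee: 1 of 1 neighbours ≥ 1, adopts the app.
  Eli: 2 of 2 neighbours ≥ 1, adopts the app.
  Omar: 2 of 3 neighbours ≥ 1, adopts the app.
Round 3 — no new adoptions; cascade stops.

Ana, Dee, Eli, Nia, Omar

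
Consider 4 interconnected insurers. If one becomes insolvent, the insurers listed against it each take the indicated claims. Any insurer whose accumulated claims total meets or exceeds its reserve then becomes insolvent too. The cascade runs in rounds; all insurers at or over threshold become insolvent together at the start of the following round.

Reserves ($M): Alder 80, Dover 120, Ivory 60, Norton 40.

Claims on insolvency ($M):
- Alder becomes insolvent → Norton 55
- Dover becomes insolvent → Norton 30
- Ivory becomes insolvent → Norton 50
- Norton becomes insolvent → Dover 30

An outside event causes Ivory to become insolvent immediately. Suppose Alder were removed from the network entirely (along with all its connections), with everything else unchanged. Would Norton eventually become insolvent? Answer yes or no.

yes

With Alder removed:
Round 1 — Ivory becomes insolvent (initial).
  Norton: +50 → 50 ≥ 40
Round 2 — Norton becomes insolvent.
  Dover: +30 → 30 < 120
No further insolvencies.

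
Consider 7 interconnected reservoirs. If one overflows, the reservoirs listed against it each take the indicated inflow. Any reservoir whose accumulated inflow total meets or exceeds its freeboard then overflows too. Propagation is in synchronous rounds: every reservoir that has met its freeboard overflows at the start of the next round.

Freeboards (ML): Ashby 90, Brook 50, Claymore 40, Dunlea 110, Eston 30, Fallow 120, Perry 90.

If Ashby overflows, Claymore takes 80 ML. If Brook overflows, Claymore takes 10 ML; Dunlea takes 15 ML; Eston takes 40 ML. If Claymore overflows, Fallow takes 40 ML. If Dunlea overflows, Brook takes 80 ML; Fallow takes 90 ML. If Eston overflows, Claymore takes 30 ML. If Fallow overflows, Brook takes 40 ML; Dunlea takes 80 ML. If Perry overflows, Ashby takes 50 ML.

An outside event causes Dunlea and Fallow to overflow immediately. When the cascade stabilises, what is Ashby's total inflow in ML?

Round 1 — Dunlea, Fallow overflow (initial).
  Brook: +80+40 → 120 ≥ 50
Round 2 — Brook overflows.
  Claymore: +10 → 10 < 40
  Eston: +40 → 40 ≥ 30
Round 3 — Eston overflows.
  Claymore: +30 → 40 ≥ 40
Round 4 — Claymore overflows.
No further overflows.

0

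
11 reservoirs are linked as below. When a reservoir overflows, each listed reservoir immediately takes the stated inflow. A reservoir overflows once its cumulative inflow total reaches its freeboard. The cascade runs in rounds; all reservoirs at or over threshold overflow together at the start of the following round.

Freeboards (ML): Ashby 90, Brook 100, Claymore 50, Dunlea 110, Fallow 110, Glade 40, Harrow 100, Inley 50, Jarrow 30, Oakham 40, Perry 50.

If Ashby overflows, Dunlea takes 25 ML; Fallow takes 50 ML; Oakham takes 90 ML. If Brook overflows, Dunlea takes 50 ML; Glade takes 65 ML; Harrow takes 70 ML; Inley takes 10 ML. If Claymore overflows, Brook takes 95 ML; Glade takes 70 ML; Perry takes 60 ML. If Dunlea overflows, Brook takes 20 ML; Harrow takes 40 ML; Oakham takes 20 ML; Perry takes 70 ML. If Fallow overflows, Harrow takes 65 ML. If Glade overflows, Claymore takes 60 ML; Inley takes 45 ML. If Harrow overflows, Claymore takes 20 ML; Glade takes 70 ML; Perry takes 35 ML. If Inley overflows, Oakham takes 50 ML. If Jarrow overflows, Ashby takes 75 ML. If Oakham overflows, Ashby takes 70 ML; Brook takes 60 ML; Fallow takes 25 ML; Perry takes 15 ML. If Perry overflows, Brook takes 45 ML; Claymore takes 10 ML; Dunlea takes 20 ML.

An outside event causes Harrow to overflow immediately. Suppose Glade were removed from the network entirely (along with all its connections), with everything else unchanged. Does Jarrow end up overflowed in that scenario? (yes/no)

With Glade removed:
Round 1 — Harrow overflows (initial).
  Claymore: +20 → 20 < 50
  Perry: +35 → 35 < 50
No further overflows.

no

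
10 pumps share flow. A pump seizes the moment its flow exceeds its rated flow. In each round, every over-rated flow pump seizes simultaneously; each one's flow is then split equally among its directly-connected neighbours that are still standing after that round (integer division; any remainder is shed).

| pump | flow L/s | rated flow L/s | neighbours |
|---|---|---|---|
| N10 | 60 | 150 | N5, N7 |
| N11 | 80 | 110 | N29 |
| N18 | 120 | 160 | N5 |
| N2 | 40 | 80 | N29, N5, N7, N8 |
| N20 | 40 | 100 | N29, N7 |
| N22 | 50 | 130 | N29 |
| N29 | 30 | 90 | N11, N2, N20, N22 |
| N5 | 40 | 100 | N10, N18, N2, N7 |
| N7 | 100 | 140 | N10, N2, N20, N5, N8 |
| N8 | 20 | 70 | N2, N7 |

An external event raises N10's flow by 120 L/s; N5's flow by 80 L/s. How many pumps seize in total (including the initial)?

9

Round 1 — N10 at 180 > 150; N5 at 120 > 100. N10, N5 seize.
  N10 sheds 180 L/s to N7: 180 each.
    N7: 100+180 = 280 > 140
  N5 sheds 120 L/s to N18, N2, N7: 40 each.
    N18: 120+40 = 160 ≤ 160
    N2: 40+40 = 80 ≤ 80
    N7: 280+40 = 320 > 140
Round 2 — N7 seizes.
  N7 sheds 320 L/s to N2, N20, N8: 106 each (2 lost).
    N2: 80+106 = 186 > 80
    N20: 40+106 = 146 > 100
    N8: 20+106 = 126 > 70
Round 3 — N2, N20, N8 seize.
  N2 sheds 186 L/s to N29: 186 each.
    N29: 30+186 = 216 > 90
  N20 sheds 146 L/s to N29: 146 each.
    N29: 216+146 = 362 > 90
  N8 sheds 126 L/s: no online neighbours, lost.
Round 4 — N29 seizes.
  N29 sheds 362 L/s to N11, N22: 181 each.
    N11: 80+181 = 261 > 110
    N22: 50+181 = 231 > 130
Round 5 — N11, N22 seize.
  N11 sheds 261 L/s: no online neighbours, lost.
  N22 sheds 231 L/s: no online neighbours, lost.
No further seizures.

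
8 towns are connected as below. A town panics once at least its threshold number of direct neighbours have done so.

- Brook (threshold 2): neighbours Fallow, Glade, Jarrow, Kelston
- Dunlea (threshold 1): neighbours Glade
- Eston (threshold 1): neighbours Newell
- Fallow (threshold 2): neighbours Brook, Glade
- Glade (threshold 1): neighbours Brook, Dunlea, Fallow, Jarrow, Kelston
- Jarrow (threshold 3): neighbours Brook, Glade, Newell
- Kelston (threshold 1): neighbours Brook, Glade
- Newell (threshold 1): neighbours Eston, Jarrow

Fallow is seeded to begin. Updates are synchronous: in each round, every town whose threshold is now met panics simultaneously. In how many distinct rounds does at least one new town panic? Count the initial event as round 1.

Round 1 — Fallow panics (initial).
Round 2 — checking thresholds:
  Brook: 1 of 4 neighbours < 2, below threshold.
  Glade: 1 of 5 neighbours ≥ 1, panics.
Round 3 — checking thresholds:
  Brook: 2 of 4 neighbours ≥ 2, panics.
  Dunlea: 1 of 1 neighbours ≥ 1, panics.
  Jarrow: 1 of 3 neighbours < 3, below threshold.
  Kelston: 1 of 2 neighbours ≥ 1, panics.
Round 4 — no new panics; cascade stops.

3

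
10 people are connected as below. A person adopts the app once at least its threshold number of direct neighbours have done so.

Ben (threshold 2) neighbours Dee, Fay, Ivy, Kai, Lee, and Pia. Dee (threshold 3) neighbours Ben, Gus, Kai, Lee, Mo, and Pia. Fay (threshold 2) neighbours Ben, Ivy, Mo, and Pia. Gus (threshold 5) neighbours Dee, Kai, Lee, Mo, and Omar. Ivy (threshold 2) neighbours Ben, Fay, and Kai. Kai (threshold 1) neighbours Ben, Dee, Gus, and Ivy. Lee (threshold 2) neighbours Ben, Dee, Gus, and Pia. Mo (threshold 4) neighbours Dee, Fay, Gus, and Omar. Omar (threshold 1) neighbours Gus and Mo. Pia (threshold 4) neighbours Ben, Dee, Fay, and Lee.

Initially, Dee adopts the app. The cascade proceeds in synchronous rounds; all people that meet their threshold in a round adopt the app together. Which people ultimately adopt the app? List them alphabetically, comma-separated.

Ben, Dee, Fay, Ivy, Kai, Lee, Pia

Round 1 — Dee adopts the app (initial).
Round 2 — checking thresholds:
  Ben: 1 of 6 neighbours < 2, below threshold.
  Gus: 1 of 5 neighbours < 5, below threshold.
  Kai: 1 of 4 neighbours ≥ 1, adopts the app.
  Lee: 1 of 4 neighbours < 2, below threshold.
  Mo: 1 of 4 neighbours < 4, below threshold.
  Pia: 1 of 4 neighbours < 4, below threshold.
Round 3 — checking thresholds:
  Ben: 2 of 6 neighbours ≥ 2, adopts the app.
  Gus: 2 of 5 neighbours < 5, below threshold.
  Ivy: 1 of 3 neighbours < 2, below threshold.
  Lee: 1 of 4 neighbours < 2, below threshold.
  Mo: 1 of 4 neighbours < 4, below threshold.
  Pia: 1 of 4 neighbours < 4, below threshold.
Round 4 — checking thresholds:
  Fay: 1 of 4 neighbours < 2, below threshold.
  Gus: 2 of 5 neighbours < 5, below threshold.
  Ivy: 2 of 3 neighbours ≥ 2, adopts the app.
  Lee: 2 of 4 neighbours ≥ 2, adopts the app.
  Mo: 1 of 4 neighbours < 4, below threshold.
  Pia: 2 of 4 neighbours < 4, below threshold.
Round 5 — checking thresholds:
  Fay: 2 of 4 neighbours ≥ 2, adopts the app.
  Gus: 3 of 5 neighbours < 5, below threshold.
  Mo: 1 of 4 neighbours < 4, below threshold.
  Pia: 3 of 4 neighbours < 4, below threshold.
Round 6 — checking thresholds:
  Gus: 3 of 5 neighbours < 5, below threshold.
  Mo: 2 of 4 neighbours < 4, below threshold.
  Pia: 4 of 4 neighbours ≥ 4, adopts the app.
Round 7 — no new adoptions; cascade stops.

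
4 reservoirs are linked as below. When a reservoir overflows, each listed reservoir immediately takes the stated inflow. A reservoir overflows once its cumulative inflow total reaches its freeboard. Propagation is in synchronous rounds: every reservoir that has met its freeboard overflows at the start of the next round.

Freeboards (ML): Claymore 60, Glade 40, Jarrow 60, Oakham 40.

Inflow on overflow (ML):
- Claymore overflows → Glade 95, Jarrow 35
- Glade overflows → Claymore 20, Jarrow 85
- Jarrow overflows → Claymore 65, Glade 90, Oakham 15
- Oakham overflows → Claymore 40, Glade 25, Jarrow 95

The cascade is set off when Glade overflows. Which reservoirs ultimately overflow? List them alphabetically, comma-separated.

Round 1 — Glade overflows (initial).
  Claymore: +20 → 20 < 60
  Jarrow: +85 → 85 ≥ 60
Round 2 — Jarrow overflows.
  Claymore: +65 → 85 ≥ 60
  Oakham: +15 → 15 < 40
Round 3 — Claymore overflows.
No further overflows.

Claymore, Glade, Jarrow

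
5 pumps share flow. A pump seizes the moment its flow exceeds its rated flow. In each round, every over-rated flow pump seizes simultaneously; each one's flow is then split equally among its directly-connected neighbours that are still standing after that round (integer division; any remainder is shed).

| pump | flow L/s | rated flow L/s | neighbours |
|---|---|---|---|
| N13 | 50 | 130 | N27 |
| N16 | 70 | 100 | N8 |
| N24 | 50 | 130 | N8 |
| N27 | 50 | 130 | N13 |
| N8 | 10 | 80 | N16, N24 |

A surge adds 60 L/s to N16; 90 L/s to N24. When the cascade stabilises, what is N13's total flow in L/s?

Round 1 — N16 at 130 > 100; N24 at 140 > 130. N16, N24 seize.
  N16 sheds 130 L/s to N8: 130 each.
    N8: 10+130 = 140 > 80
  N24 sheds 140 L/s to N8: 140 each.
    N8: 140+140 = 280 > 80
Round 2 — N8 seizes.
  N8 sheds 280 L/s: no online neighbours, lost.
No further seizures.

50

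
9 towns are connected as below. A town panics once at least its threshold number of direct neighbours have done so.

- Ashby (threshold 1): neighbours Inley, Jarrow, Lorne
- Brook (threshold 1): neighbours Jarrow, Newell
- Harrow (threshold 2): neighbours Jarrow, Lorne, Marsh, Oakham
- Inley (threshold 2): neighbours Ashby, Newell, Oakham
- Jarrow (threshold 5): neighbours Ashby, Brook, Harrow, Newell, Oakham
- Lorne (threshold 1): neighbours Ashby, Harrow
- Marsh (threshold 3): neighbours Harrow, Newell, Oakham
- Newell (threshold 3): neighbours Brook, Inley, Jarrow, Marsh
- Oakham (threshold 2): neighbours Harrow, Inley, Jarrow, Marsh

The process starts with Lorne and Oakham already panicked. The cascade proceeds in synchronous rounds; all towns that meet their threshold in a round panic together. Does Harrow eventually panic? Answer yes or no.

Round 1 — Lorne, Oakham panic (initial).
Round 2 — checking thresholds:
  Ashby: 1 of 3 neighbours ≥ 1, panics.
  Harrow: 2 of 4 neighbours ≥ 2, panics.
  Inley: 1 of 3 neighbours < 2, not yet.
  Jarrow: 1 of 5 neighbours < 5, not yet.
  Marsh: 1 of 3 neighbours < 3, not yet.
Round 3 — checking thresholds:
  Inley: 2 of 3 neighbours ≥ 2, panics.
  Jarrow: 3 of 5 neighbours < 5, not yet.
  Marsh: 2 of 3 neighbours < 3, not yet.
Round 4 — no new panics; cascade stops.

yes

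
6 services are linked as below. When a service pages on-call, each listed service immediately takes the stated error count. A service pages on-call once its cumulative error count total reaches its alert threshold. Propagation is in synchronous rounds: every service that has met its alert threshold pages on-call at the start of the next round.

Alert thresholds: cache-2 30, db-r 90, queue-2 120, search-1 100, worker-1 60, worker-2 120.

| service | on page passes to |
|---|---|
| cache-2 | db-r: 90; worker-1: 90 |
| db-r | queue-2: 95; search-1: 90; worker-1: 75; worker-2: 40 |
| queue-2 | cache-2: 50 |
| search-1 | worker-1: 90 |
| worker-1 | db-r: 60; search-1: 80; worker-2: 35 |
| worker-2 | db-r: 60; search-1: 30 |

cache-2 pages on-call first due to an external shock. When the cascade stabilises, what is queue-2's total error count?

95

Round 1 — cache-2 pages on-call (initial).
  db-r: +90 → 90 ≥ 90
  worker-1: +90 → 90 ≥ 60
Round 2 — db-r, worker-1 page on-call.
  queue-2: +95 → 95 < 120
  search-1: +90+80 → 170 ≥ 100
  worker-2: +40+35 → 75 < 120
Round 3 — search-1 pages on-call.
No further pages.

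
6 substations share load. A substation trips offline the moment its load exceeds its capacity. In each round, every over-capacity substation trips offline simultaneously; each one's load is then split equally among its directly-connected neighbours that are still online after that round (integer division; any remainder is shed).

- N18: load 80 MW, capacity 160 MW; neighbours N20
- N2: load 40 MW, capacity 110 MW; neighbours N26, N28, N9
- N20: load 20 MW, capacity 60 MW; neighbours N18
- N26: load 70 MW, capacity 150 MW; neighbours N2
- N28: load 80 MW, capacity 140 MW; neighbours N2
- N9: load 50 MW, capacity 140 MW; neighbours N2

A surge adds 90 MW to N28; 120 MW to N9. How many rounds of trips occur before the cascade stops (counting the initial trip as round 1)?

Round 1 — N28 at 170 > 140; N9 at 170 > 140. N28, N9 trip offline.
  N28 sheds 170 MW to N2: 170 each.
    N2: 40+170 = 210 > 110
  N9 sheds 170 MW to N2: 170 each.
    N2: 210+170 = 380 > 110
Round 2 — N2 trips offline.
  N2 sheds 380 MW to N26: 380 each.
    N26: 70+380 = 450 > 150
Round 3 — N26 trips offline.
  N26 sheds 450 MW: no online neighbours, lost.
No further trips.

3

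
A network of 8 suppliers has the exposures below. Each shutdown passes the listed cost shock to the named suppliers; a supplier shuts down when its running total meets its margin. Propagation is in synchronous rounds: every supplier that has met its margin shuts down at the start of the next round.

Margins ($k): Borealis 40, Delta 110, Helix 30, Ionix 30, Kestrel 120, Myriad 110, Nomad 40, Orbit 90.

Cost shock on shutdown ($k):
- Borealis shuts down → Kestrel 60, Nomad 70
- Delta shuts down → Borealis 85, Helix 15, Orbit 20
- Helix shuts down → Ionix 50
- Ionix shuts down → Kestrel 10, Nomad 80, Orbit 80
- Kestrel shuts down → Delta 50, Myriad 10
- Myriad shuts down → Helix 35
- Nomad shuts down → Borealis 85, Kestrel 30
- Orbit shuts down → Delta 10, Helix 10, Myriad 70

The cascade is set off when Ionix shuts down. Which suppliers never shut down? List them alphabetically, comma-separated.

Round 1 — Ionix shuts down (initial).
  Kestrel: +10 → 10 < 120
  Nomad: +80 → 80 ≥ 40
  Orbit: +80 → 80 < 90
Round 2 — Nomad shuts down.
  Borealis: +85 → 85 ≥ 40
  Kestrel: +30 → 40 < 120
Round 3 — Borealis shuts down.
  Kestrel: +60 → 100 < 120
No further shutdowns.

Delta, Helix, Kestrel, Myriad, Orbit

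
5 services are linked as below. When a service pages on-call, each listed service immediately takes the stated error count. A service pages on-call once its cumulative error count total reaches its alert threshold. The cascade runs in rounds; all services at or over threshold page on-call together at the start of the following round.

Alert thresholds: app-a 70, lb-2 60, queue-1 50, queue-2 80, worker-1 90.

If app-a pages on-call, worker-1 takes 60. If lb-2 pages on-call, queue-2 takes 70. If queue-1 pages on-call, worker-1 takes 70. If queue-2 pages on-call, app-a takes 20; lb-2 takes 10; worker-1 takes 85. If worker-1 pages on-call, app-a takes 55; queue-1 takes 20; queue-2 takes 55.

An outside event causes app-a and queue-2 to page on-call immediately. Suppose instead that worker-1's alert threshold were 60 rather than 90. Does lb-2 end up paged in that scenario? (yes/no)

no

With worker-1's alert threshold at 60:
Round 1 — app-a, queue-2 page on-call (initial).
  lb-2: +10 → 10 < 60
  worker-1: +60+85 → 145 ≥ 60
Round 2 — worker-1 pages on-call.
  queue-1: +20 → 20 < 50
No further pages.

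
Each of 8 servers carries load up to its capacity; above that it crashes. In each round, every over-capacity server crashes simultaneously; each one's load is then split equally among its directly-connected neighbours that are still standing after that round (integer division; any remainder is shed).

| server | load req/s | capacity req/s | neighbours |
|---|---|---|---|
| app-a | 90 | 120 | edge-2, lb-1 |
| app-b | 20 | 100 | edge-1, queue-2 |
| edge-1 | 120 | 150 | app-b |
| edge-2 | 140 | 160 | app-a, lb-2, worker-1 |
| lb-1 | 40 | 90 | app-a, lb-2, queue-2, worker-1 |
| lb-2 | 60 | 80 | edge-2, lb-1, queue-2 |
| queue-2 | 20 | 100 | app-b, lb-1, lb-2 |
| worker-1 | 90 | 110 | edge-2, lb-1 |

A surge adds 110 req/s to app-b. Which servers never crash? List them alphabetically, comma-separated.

Round 1 — app-b at 130 > 100. app-b crashes.
  app-b sheds 130 req/s to edge-1, queue-2: 65 each.
    edge-1: 120+65 = 185 > 150
    queue-2: 20+65 = 85 ≤ 100
Round 2 — edge-1 crashes.
  edge-1 sheds 185 req/s: no online neighbours, lost.
No further crashes.

app-a, edge-2, lb-1, lb-2, queue-2, worker-1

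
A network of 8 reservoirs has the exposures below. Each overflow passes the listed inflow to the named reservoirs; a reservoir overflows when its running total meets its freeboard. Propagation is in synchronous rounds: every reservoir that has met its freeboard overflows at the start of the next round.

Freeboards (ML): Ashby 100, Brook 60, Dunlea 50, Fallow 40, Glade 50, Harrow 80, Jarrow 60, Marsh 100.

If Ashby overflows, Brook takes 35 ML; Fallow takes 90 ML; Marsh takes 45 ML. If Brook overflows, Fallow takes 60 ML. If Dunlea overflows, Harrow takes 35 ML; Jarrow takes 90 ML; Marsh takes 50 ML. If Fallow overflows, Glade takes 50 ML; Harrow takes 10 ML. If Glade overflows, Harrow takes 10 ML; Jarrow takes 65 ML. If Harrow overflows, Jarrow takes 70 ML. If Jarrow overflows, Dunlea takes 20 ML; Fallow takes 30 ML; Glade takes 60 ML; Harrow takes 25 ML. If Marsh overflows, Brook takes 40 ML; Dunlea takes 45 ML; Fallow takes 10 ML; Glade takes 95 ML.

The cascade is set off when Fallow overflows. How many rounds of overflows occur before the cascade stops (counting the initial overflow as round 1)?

3

Round 1 — Fallow overflows (initial).
  Glade: +50 → 50 ≥ 50
  Harrow: +10 → 10 < 80
Round 2 — Glade overflows.
  Harrow: +10 → 20 < 80
  Jarrow: +65 → 65 ≥ 60
Round 3 — Jarrow overflows.
  Dunlea: +20 → 20 < 50
  Harrow: +25 → 45 < 80
No further overflows.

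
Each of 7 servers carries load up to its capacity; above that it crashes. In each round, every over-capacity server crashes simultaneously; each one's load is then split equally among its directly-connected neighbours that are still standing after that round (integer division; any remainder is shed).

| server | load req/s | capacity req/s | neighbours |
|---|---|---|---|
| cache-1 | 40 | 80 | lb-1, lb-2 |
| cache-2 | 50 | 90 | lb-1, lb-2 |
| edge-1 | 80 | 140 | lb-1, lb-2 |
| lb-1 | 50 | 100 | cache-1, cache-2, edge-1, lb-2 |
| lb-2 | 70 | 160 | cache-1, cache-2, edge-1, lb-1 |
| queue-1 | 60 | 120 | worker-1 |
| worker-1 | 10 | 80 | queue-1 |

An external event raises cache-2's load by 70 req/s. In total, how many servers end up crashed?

Round 1 — cache-2 at 120 > 90. cache-2 crashes.
  cache-2 sheds 120 req/s to lb-1, lb-2: 60 each.
    lb-1: 50+60 = 110 > 100
    lb-2: 70+60 = 130 ≤ 160
Round 2 — lb-1 crashes.
  lb-1 sheds 110 req/s to cache-1, edge-1, lb-2: 36 each (2 lost).
    cache-1: 40+36 = 76 ≤ 80
    edge-1: 80+36 = 116 ≤ 140
    lb-2: 130+36 = 166 > 160
Round 3 — lb-2 crashes.
  lb-2 sheds 166 req/s to cache-1, edge-1: 83 each.
    cache-1: 76+83 = 159 > 80
    edge-1: 116+83 = 199 > 140
Round 4 — cache-1, edge-1 crash.
  cache-1 sheds 159 req/s: no online neighbours, lost.
  edge-1 sheds 199 req/s: no online neighbours, lost.
No further crashes.

5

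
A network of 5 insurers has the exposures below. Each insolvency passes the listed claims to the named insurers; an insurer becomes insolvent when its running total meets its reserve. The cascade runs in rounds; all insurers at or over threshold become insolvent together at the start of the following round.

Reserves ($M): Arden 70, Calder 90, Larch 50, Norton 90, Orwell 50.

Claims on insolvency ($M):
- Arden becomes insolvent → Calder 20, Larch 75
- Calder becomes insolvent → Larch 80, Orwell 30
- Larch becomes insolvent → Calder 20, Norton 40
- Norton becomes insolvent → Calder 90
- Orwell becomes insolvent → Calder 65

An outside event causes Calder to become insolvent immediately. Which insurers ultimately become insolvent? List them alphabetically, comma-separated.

Round 1 — Calder becomes insolvent (initial).
  Larch: +80 → 80 ≥ 50
  Orwell: +30 → 30 < 50
Round 2 — Larch becomes insolvent.
  Norton: +40 → 40 < 90
No further insolvencies.

Calder, Larch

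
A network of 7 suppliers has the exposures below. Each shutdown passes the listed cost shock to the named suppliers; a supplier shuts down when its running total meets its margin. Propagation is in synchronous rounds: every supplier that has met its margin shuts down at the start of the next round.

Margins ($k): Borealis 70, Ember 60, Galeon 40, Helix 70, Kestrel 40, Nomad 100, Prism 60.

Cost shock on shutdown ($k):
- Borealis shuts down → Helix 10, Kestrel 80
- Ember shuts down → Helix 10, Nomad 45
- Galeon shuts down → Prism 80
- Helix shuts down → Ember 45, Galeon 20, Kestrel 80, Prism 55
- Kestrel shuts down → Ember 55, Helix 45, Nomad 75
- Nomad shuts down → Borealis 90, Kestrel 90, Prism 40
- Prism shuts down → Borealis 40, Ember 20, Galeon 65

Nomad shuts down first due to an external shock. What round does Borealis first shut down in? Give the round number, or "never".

2

Round 1 — Nomad shuts down (initial).
  Borealis: +90 → 90 ≥ 70
  Kestrel: +90 → 90 ≥ 40
  Prism: +40 → 40 < 60
Round 2 — Borealis, Kestrel shut down.
  Ember: +55 → 55 < 60
  Helix: +10+45 → 55 < 70
No further shutdowns.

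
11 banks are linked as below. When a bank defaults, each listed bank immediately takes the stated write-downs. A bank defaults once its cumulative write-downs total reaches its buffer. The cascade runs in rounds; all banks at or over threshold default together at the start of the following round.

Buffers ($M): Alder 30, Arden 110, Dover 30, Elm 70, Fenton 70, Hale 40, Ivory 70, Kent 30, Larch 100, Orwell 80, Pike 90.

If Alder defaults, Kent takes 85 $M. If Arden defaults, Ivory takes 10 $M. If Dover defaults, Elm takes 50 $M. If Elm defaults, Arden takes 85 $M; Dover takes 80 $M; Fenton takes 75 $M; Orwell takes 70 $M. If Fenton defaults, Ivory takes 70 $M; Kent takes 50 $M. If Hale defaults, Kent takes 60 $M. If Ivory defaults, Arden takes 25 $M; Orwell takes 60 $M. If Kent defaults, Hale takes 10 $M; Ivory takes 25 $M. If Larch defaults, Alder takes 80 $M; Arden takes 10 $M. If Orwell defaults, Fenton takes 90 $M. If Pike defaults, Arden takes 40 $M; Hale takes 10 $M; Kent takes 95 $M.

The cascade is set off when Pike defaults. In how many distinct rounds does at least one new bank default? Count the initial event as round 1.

Round 1 — Pike defaults (initial).
  Arden: +40 → 40 < 110
  Hale: +10 → 10 < 40
  Kent: +95 → 95 ≥ 30
Round 2 — Kent defaults.
  Hale: +10 → 20 < 40
  Ivory: +25 → 25 < 70
No further defaults.

2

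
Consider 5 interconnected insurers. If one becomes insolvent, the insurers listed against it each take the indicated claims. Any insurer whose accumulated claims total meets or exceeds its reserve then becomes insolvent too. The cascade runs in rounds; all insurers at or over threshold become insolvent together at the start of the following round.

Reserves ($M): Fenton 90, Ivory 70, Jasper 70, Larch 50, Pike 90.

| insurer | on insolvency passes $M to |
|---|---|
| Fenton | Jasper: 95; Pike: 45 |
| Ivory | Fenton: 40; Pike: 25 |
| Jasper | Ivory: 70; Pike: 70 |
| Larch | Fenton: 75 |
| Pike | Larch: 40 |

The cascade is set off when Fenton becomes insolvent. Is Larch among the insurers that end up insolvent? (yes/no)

Round 1 — Fenton becomes insolvent (initial).
  Jasper: +95 → 95 ≥ 70
  Pike: +45 → 45 < 90
Round 2 — Jasper becomes insolvent.
  Ivory: +70 → 70 ≥ 70
  Pike: +70 → 115 ≥ 90
Round 3 — Ivory, Pike become insolvent.
  Larch: +40 → 40 < 50
No further insolvencies.

no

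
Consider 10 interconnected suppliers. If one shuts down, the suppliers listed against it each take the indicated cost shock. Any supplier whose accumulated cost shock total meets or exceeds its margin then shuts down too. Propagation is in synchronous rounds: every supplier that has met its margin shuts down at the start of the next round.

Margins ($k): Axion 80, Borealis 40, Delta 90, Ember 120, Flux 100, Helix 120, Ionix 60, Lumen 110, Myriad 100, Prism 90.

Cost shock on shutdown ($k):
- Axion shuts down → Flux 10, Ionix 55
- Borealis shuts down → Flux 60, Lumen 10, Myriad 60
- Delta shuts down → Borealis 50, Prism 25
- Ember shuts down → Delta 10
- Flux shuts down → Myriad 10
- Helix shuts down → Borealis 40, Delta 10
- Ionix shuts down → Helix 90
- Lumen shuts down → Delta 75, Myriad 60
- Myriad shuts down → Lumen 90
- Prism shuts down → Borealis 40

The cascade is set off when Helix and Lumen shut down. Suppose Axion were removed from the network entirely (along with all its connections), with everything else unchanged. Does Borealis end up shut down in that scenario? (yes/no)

yes

With Axion removed:
Round 1 — Helix, Lumen shut down (initial).
  Borealis: +40 → 40 ≥ 40
  Delta: +10+75 → 85 < 90
  Myriad: +60 → 60 < 100
Round 2 — Borealis shuts down.
  Flux: +60 → 60 < 100
  Myriad: +60 → 120 ≥ 100
Round 3 — Myriad shuts down.
No further shutdowns.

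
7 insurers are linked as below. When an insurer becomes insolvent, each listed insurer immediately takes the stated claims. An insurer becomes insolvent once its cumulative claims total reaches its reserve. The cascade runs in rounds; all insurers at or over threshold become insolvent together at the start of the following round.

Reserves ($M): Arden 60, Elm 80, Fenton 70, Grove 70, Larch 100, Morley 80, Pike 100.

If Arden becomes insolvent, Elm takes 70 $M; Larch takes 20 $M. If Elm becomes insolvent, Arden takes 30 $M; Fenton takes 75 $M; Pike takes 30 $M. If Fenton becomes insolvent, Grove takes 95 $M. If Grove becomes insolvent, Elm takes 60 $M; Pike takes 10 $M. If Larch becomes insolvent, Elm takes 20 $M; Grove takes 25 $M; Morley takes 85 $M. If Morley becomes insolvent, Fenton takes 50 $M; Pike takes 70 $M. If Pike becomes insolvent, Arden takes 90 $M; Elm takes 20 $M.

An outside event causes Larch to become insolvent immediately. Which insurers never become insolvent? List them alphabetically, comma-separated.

Round 1 — Larch becomes insolvent (initial).
  Elm: +20 → 20 < 80
  Grove: +25 → 25 < 70
  Morley: +85 → 85 ≥ 80
Round 2 — Morley becomes insolvent.
  Fenton: +50 → 50 < 70
  Pike: +70 → 70 < 100
No further insolvencies.

Arden, Elm, Fenton, Grove, Pike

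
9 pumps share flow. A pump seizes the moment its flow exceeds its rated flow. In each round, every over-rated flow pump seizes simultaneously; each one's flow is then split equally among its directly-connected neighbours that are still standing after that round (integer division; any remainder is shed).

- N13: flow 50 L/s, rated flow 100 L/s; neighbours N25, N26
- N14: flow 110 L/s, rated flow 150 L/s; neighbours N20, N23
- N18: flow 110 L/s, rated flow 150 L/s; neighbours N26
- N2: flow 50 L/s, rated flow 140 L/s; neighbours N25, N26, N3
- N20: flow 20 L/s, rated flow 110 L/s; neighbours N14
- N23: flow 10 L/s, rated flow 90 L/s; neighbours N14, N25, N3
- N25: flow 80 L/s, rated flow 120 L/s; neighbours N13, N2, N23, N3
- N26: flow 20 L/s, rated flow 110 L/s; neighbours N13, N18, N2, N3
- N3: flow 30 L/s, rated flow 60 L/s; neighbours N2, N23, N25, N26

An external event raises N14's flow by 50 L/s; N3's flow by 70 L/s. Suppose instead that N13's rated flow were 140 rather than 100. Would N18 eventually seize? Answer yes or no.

yes

With N13's rated flow at 140:
Round 1 — N14 at 160 > 150; N3 at 100 > 60. N14, N3 seize.
  N14 sheds 160 L/s to N20, N23: 80 each.
    N20: 20+80 = 100 ≤ 110
    N23: 10+80 = 90 ≤ 90
  N3 sheds 100 L/s to N2, N23, N25, N26: 25 each.
    N2: 50+25 = 75 ≤ 140
    N23: 90+25 = 115 > 90
    N25: 80+25 = 105 ≤ 120
    N26: 20+25 = 45 ≤ 110
Round 2 — N23 seizes.
  N23 sheds 115 L/s to N25: 115 each.
    N25: 105+115 = 220 > 120
Round 3 — N25 seizes.
  N25 sheds 220 L/s to N13, N2: 110 each.
    N13: 50+110 = 160 > 140
    N2: 75+110 = 185 > 140
Round 4 — N13, N2 seize.
  N13 sheds 160 L/s to N26: 160 each.
    N26: 45+160 = 205 > 110
  N2 sheds 185 L/s to N26: 185 each.
    N26: 205+185 = 390 > 110
Round 5 — N26 seizes.
  N26 sheds 390 L/s to N18: 390 each.
    N18: 110+390 = 500 > 150
Round 6 — N18 seizes.
  N18 sheds 500 L/s: no online neighbours, lost.
No further seizures.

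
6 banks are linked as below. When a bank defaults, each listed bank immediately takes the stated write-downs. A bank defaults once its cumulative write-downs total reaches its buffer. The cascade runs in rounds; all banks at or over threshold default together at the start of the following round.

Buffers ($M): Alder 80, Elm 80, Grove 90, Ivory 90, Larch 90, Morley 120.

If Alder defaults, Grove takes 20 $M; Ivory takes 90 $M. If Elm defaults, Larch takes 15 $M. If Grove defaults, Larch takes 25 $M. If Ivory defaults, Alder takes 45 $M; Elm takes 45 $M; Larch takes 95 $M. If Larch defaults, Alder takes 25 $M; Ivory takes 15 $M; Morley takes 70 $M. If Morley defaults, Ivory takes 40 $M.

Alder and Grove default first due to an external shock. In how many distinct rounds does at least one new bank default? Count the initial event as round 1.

3

Round 1 — Alder, Grove default (initial).
  Ivory: +90 → 90 ≥ 90
  Larch: +25 → 25 < 90
Round 2 — Ivory defaults.
  Elm: +45 → 45 < 80
  Larch: +95 → 120 ≥ 90
Round 3 — Larch defaults.
  Morley: +70 → 70 < 120
No further defaults.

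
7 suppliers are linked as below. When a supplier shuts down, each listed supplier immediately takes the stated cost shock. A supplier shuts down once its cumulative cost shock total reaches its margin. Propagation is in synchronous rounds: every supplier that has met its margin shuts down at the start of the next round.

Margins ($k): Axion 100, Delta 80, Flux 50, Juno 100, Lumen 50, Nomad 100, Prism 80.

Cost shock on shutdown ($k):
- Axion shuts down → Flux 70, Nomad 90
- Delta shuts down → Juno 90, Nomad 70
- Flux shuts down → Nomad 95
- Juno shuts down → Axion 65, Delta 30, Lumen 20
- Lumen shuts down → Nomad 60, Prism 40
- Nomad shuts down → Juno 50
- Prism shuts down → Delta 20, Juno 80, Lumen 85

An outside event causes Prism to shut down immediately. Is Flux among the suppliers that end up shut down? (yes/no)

no

Round 1 — Prism shuts down (initial).
  Delta: +20 → 20 < 80
  Juno: +80 → 80 < 100
  Lumen: +85 → 85 ≥ 50
Round 2 — Lumen shuts down.
  Nomad: +60 → 60 < 100
No further shutdowns.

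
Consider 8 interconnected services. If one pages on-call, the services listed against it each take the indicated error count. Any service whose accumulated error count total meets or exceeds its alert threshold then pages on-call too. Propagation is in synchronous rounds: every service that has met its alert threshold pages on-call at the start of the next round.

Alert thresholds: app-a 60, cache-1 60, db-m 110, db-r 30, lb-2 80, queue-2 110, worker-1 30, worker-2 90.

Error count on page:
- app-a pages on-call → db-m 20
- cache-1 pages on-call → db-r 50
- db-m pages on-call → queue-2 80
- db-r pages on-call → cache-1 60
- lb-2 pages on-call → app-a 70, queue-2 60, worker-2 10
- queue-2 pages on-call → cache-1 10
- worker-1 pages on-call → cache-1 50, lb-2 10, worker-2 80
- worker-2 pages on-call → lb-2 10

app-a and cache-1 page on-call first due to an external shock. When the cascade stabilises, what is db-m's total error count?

20

Round 1 — app-a, cache-1 page on-call (initial).
  db-m: +20 → 20 < 110
  db-r: +50 → 50 ≥ 30
Round 2 — db-r pages on-call.
No further pages.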